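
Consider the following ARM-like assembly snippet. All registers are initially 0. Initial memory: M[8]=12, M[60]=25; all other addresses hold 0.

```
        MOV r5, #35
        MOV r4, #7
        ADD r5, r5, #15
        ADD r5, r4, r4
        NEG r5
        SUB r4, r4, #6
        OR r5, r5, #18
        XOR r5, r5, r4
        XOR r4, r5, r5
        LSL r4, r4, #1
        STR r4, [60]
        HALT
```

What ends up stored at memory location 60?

MOV r5, #35 → r5=35
MOV r4, #7 → r4=7
ADD r5, r5, #15 → r5=35+15=50
ADD r5, r4, r4 → r5=7+7=14
NEG r5 → r5=-(14)=-14
SUB r4, r4, #6 → r4=7-6=1
OR r5, r5, #18 → r5=(-14)|18=-14
XOR r5, r5, r4 → r5=(-14)^1=-13
XOR r4, r5, r5 → r4=(-13)^(-13)=0
LSL r4, r4, #1 → r4=0<<1=0
STR r4, [60] → M[60]=0
halt.

0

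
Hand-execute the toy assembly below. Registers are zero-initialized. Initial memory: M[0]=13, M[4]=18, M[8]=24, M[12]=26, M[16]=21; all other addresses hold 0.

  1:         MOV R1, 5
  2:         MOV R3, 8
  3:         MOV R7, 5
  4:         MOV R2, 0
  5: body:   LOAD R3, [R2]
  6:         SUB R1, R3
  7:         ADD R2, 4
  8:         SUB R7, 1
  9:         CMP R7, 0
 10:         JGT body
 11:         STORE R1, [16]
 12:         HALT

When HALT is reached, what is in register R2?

20

MOV R1, 5 → R1=5
MOV R3, 8 → R3=8
MOV R7, 5 → R7=5
MOV R2, 0 → R2=0
LOAD R3, [R2] → R3=M[0]=13
SUB R1, R3 → R1=5-13=-8
ADD R2, 4 → R2=0+4=4
SUB R7, 1 → R7=5-1=4
CMP R7, 0  (cmp 4,0)
JGT body: taken
LOAD R3, [R2] → R3=M[4]=18
SUB R1, R3 → R1=(-8)-18=-26
ADD R2, 4 → R2=4+4=8
SUB R7, 1 → R7=4-1=3
CMP R7, 0  (cmp 3,0)
JGT body: taken
LOAD R3, [R2] → R3=M[8]=24
SUB R1, R3 → R1=(-26)-24=-50
ADD R2, 4 → R2=8+4=12
SUB R7, 1 → R7=3-1=2
CMP R7, 0  (cmp 2,0)
JGT body: taken
LOAD R3, [R2] → R3=M[12]=26
SUB R1, R3 → R1=(-50)-26=-76
ADD R2, 4 → R2=12+4=16
SUB R7, 1 → R7=2-1=1
CMP R7, 0  (cmp 1,0)
JGT body: taken
LOAD R3, [R2] → R3=M[16]=21
SUB R1, R3 → R1=(-76)-21=-97
ADD R2, 4 → R2=16+4=20
SUB R7, 1 → R7=1-1=0
CMP R7, 0  (cmp 0,0)
JGT body: not taken
STORE R1, [16] → M[16]=-97
halt.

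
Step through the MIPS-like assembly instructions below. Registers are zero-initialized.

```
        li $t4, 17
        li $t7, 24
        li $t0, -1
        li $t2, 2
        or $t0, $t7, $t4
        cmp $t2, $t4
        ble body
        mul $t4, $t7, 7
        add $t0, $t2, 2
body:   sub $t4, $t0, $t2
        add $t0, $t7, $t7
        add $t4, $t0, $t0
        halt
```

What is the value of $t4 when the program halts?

after li $t4, 17: $t4=17
after li $t7, 24: $t7=24
after li $t0, -1: $t0=-1
after li $t2, 2: $t2=2
after or $t0, $t7, $t4: $t0=24|17=25
cmp $t2, $t4  (cmp 2,17)
ble body: taken
after sub $t4, $t0, $t2: $t4=25-2=23
after add $t0, $t7, $t7: $t0=24+24=48
after add $t4, $t0, $t0: $t4=48+48=96
halt.

96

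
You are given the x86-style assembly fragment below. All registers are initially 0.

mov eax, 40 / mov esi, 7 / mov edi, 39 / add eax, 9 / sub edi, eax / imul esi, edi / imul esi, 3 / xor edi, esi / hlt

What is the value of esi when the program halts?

after mov eax, 40: eax=40
after mov esi, 7: esi=7
after mov edi, 39: edi=39
after add eax, 9: eax=40+9=49
after sub edi, eax: edi=39-49=-10
after imul esi, edi: esi=7*(-10)=-70
after imul esi, 3: esi=(-70)*3=-210
after xor edi, esi: edi=(-10)^(-210)=216
halt.

-210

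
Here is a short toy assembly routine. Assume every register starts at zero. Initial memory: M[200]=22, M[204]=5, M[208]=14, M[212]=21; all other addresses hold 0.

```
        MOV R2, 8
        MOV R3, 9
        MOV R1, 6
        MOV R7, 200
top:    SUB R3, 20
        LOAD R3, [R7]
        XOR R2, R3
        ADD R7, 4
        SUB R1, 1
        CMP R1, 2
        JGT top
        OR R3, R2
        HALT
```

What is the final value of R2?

0

after MOV R2, 8: R2=8
after MOV R3, 9: R3=9
after MOV R1, 6: R1=6
after MOV R7, 200: R7=200
after SUB R3, 20: R3=9-20=-11
after LOAD R3, [R7]: R3=M[200]=22
after XOR R2, R3: R2=8^22=30
after ADD R7, 4: R7=200+4=204
after SUB R1, 1: R1=6-1=5
CMP R1, 2  (cmp 5,2)
JGT top: taken
after SUB R3, 20: R3=22-20=2
after LOAD R3, [R7]: R3=M[204]=5
after XOR R2, R3: R2=30^5=27
after ADD R7, 4: R7=204+4=208
after SUB R1, 1: R1=5-1=4
CMP R1, 2  (cmp 4,2)
JGT top: taken
after SUB R3, 20: R3=5-20=-15
after LOAD R3, [R7]: R3=M[208]=14
after XOR R2, R3: R2=27^14=21
after ADD R7, 4: R7=208+4=212
after SUB R1, 1: R1=4-1=3
CMP R1, 2  (cmp 3,2)
JGT top: taken
after SUB R3, 20: R3=14-20=-6
after LOAD R3, [R7]: R3=M[212]=21
after XOR R2, R3: R2=21^21=0
after ADD R7, 4: R7=212+4=216
after SUB R1, 1: R1=3-1=2
CMP R1, 2  (cmp 2,2)
JGT top: not taken
after OR R3, R2: R3=21|0=21
halt.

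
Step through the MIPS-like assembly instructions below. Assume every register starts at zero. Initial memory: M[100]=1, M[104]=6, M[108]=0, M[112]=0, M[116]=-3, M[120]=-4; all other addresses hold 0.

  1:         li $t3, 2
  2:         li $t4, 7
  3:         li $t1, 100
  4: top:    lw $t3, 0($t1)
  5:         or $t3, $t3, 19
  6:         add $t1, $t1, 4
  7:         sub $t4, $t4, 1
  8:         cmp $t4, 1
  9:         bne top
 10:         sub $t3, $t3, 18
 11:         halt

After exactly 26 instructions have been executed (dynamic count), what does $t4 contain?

after li $t3, 2: $t3=2
after li $t4, 7: $t4=7
after li $t1, 100: $t1=100
after lw $t3, 0($t1): $t3=M[100]=1
after or $t3, $t3, 19: $t3=1|19=19
after add $t1, $t1, 4: $t1=100+4=104
after sub $t4, $t4, 1: $t4=7-1=6
cmp $t4, 1  (cmp 6,1)
bne top: taken
after lw $t3, 0($t1): $t3=M[104]=6
after or $t3, $t3, 19: $t3=6|19=23
after add $t1, $t1, 4: $t1=104+4=108
after sub $t4, $t4, 1: $t4=6-1=5
cmp $t4, 1  (cmp 5,1)
bne top: taken
after lw $t3, 0($t1): $t3=M[108]=0
after or $t3, $t3, 19: $t3=0|19=19
after add $t1, $t1, 4: $t1=108+4=112
after sub $t4, $t4, 1: $t4=5-1=4
cmp $t4, 1  (cmp 4,1)
bne top: taken
after lw $t3, 0($t1): $t3=M[112]=0
after or $t3, $t3, 19: $t3=0|19=19
after add $t1, $t1, 4: $t1=112+4=116
after sub $t4, $t4, 1: $t4=4-1=3
cmp $t4, 1  (cmp 3,1)
After step 26: $t4 = 3.

3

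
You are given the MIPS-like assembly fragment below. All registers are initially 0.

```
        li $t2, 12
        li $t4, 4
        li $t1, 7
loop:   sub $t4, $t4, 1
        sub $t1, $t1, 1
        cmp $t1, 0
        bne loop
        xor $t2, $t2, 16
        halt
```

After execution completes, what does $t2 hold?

28

$t2=12
$t4=4
$t1=7
$t4=4-1=3
$t1=7-1=6
cmp $t1, 0  (cmp 6,0)
bne loop: taken
$t4=3-1=2
$t1=6-1=5
cmp $t1, 0  (cmp 5,0)
bne loop: taken
$t4=2-1=1
$t1=5-1=4
cmp $t1, 0  (cmp 4,0)
bne loop: taken
$t4=1-1=0
$t1=4-1=3
cmp $t1, 0  (cmp 3,0)
bne loop: taken
$t4=0-1=-1
$t1=3-1=2
cmp $t1, 0  (cmp 2,0)
bne loop: taken
$t4=(-1)-1=-2
$t1=2-1=1
cmp $t1, 0  (cmp 1,0)
bne loop: taken
$t4=(-2)-1=-3
$t1=1-1=0
cmp $t1, 0  (cmp 0,0)
bne loop: not taken
$t2=12^16=28
halt.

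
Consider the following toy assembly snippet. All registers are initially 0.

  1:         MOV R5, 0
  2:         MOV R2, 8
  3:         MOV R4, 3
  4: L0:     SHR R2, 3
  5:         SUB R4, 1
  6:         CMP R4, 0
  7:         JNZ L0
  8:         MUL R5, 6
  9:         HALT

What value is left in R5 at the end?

0

after MOV R5, 0: R5=0
after MOV R2, 8: R2=8
after MOV R4, 3: R4=3
after SHR R2, 3: R2=8>>3=1
after SUB R4, 1: R4=3-1=2
CMP R4, 0  (cmp 2,0)
JNZ L0: taken
after SHR R2, 3: R2=1>>3=0
after SUB R4, 1: R4=2-1=1
CMP R4, 0  (cmp 1,0)
JNZ L0: taken
after SHR R2, 3: R2=0>>3=0
after SUB R4, 1: R4=1-1=0
CMP R4, 0  (cmp 0,0)
JNZ L0: not taken
after MUL R5, 6: R5=0*6=0
halt.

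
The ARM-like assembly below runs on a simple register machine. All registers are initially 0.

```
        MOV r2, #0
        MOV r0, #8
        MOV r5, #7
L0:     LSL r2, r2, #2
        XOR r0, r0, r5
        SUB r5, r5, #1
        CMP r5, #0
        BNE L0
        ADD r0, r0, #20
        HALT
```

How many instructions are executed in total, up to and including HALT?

r2=0
r0=8
r5=7
r2=0<<2=0
r0=8^7=15
r5=7-1=6
CMP r5, #0  (cmp 6,0)
BNE L0: taken
r2=0<<2=0
r0=15^6=9
r5=6-1=5
CMP r5, #0  (cmp 5,0)
BNE L0: taken
r2=0<<2=0
r0=9^5=12
r5=5-1=4
CMP r5, #0  (cmp 4,0)
BNE L0: taken
r2=0<<2=0
r0=12^4=8
r5=4-1=3
CMP r5, #0  (cmp 3,0)
BNE L0: taken
r2=0<<2=0
r0=8^3=11
r5=3-1=2
CMP r5, #0  (cmp 2,0)
BNE L0: taken
r2=0<<2=0
r0=11^2=9
r5=2-1=1
CMP r5, #0  (cmp 1,0)
BNE L0: taken
r2=0<<2=0
r0=9^1=8
r5=1-1=0
CMP r5, #0  (cmp 0,0)
BNE L0: not taken
r0=8+20=28
halt.
Total executed instructions: 40.

40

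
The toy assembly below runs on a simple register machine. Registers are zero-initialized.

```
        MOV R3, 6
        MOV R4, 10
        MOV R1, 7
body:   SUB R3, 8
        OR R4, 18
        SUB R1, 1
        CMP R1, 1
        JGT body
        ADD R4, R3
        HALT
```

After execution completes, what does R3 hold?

-42

after MOV R3, 6: R3=6
after MOV R4, 10: R4=10
after MOV R1, 7: R1=7
after SUB R3, 8: R3=6-8=-2
after OR R4, 18: R4=10|18=26
after SUB R1, 1: R1=7-1=6
CMP R1, 1  (cmp 6,1)
JGT body: taken
after SUB R3, 8: R3=(-2)-8=-10
after OR R4, 18: R4=26|18=26
after SUB R1, 1: R1=6-1=5
CMP R1, 1  (cmp 5,1)
JGT body: taken
after SUB R3, 8: R3=(-10)-8=-18
after OR R4, 18: R4=26|18=26
after SUB R1, 1: R1=5-1=4
CMP R1, 1  (cmp 4,1)
JGT body: taken
after SUB R3, 8: R3=(-18)-8=-26
after OR R4, 18: R4=26|18=26
after SUB R1, 1: R1=4-1=3
CMP R1, 1  (cmp 3,1)
JGT body: taken
after SUB R3, 8: R3=(-26)-8=-34
after OR R4, 18: R4=26|18=26
after SUB R1, 1: R1=3-1=2
CMP R1, 1  (cmp 2,1)
JGT body: taken
after SUB R3, 8: R3=(-34)-8=-42
after OR R4, 18: R4=26|18=26
after SUB R1, 1: R1=2-1=1
CMP R1, 1  (cmp 1,1)
JGT body: not taken
after ADD R4, R3: R4=26+(-42)=-16
halt.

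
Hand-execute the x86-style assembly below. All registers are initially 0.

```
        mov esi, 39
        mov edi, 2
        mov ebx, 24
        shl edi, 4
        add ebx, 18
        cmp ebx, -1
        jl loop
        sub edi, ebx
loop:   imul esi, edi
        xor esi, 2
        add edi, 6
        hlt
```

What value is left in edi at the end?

-4

after mov esi, 39: esi=39
after mov edi, 2: edi=2
after mov ebx, 24: ebx=24
after shl edi, 4: edi=2<<4=32
after add ebx, 18: ebx=24+18=42
cmp ebx, -1  (cmp 42,-1)
jl loop: not taken
after sub edi, ebx: edi=32-42=-10
after imul esi, edi: esi=39*(-10)=-390
after xor esi, 2: esi=(-390)^2=-392
after add edi, 6: edi=(-10)+6=-4
halt.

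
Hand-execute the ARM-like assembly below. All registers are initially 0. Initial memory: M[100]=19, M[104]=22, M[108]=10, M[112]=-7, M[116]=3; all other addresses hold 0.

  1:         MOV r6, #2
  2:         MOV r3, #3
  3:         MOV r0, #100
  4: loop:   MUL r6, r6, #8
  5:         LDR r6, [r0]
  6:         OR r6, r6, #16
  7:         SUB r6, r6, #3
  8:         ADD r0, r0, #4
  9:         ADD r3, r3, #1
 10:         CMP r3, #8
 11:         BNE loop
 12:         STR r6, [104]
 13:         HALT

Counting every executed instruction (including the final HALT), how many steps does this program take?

45

after MOV r6, #2: r6=2
after MOV r3, #3: r3=3
after MOV r0, #100: r0=100
after MUL r6, r6, #8: r6=2*8=16
after LDR r6, [r0]: r6=M[100]=19
after OR r6, r6, #16: r6=19|16=19
after SUB r6, r6, #3: r6=19-3=16
after ADD r0, r0, #4: r0=100+4=104
after ADD r3, r3, #1: r3=3+1=4
CMP r3, #8  (cmp 4,8)
BNE loop: taken
after MUL r6, r6, #8: r6=16*8=128
after LDR r6, [r0]: r6=M[104]=22
after OR r6, r6, #16: r6=22|16=22
after SUB r6, r6, #3: r6=22-3=19
after ADD r0, r0, #4: r0=104+4=108
after ADD r3, r3, #1: r3=4+1=5
CMP r3, #8  (cmp 5,8)
BNE loop: taken
after MUL r6, r6, #8: r6=19*8=152
after LDR r6, [r0]: r6=M[108]=10
after OR r6, r6, #16: r6=10|16=26
after SUB r6, r6, #3: r6=26-3=23
after ADD r0, r0, #4: r0=108+4=112
after ADD r3, r3, #1: r3=5+1=6
CMP r3, #8  (cmp 6,8)
BNE loop: taken
after MUL r6, r6, #8: r6=23*8=184
after LDR r6, [r0]: r6=M[112]=-7
after OR r6, r6, #16: r6=(-7)|16=-7
after SUB r6, r6, #3: r6=(-7)-3=-10
after ADD r0, r0, #4: r0=112+4=116
after ADD r3, r3, #1: r3=6+1=7
CMP r3, #8  (cmp 7,8)
BNE loop: taken
after MUL r6, r6, #8: r6=(-10)*8=-80
after LDR r6, [r0]: r6=M[116]=3
after OR r6, r6, #16: r6=3|16=19
after SUB r6, r6, #3: r6=19-3=16
after ADD r0, r0, #4: r0=116+4=120
after ADD r3, r3, #1: r3=7+1=8
CMP r3, #8  (cmp 8,8)
BNE loop: not taken
STR r6, [104] → M[104]=16
halt.
Total executed instructions: 45.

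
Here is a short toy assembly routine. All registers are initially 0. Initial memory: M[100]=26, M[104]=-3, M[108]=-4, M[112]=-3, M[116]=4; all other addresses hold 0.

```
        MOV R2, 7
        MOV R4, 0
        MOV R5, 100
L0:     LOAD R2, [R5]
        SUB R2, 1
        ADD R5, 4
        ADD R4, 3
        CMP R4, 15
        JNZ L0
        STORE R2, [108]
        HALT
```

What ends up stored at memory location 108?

after MOV R2, 7: R2=7
after MOV R4, 0: R4=0
after MOV R5, 100: R5=100
after LOAD R2, [R5]: R2=M[100]=26
after SUB R2, 1: R2=26-1=25
after ADD R5, 4: R5=100+4=104
after ADD R4, 3: R4=0+3=3
CMP R4, 15  (cmp 3,15)
JNZ L0: taken
after LOAD R2, [R5]: R2=M[104]=-3
after SUB R2, 1: R2=(-3)-1=-4
after ADD R5, 4: R5=104+4=108
after ADD R4, 3: R4=3+3=6
CMP R4, 15  (cmp 6,15)
JNZ L0: taken
after LOAD R2, [R5]: R2=M[108]=-4
after SUB R2, 1: R2=(-4)-1=-5
after ADD R5, 4: R5=108+4=112
after ADD R4, 3: R4=6+3=9
CMP R4, 15  (cmp 9,15)
JNZ L0: taken
after LOAD R2, [R5]: R2=M[112]=-3
after SUB R2, 1: R2=(-3)-1=-4
after ADD R5, 4: R5=112+4=116
after ADD R4, 3: R4=9+3=12
CMP R4, 15  (cmp 12,15)
JNZ L0: taken
after LOAD R2, [R5]: R2=M[116]=4
after SUB R2, 1: R2=4-1=3
after ADD R5, 4: R5=116+4=120
after ADD R4, 3: R4=12+3=15
CMP R4, 15  (cmp 15,15)
JNZ L0: not taken
STORE R2, [108] → M[108]=3
halt.

3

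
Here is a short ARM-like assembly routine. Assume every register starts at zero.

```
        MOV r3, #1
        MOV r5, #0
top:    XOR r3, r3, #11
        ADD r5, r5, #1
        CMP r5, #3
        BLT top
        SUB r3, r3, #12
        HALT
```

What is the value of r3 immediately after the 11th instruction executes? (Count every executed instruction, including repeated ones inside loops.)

r3=1
r5=0
r3=1^11=10
r5=0+1=1
CMP r5, #3  (cmp 1,3)
BLT top: taken
r3=10^11=1
r5=1+1=2
CMP r5, #3  (cmp 2,3)
BLT top: taken
r3=1^11=10
After step 11: r3 = 10.

10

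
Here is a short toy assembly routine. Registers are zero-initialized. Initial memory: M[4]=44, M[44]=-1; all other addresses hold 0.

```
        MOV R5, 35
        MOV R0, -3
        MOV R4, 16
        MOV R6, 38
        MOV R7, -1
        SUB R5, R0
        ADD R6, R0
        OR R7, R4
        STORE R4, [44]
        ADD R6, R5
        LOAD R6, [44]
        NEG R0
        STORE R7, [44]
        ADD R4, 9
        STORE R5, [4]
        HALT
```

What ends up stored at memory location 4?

MOV R5, 35 → R5=35
MOV R0, -3 → R0=-3
MOV R4, 16 → R4=16
MOV R6, 38 → R6=38
MOV R7, -1 → R7=-1
SUB R5, R0 → R5=35-(-3)=38
ADD R6, R0 → R6=38+(-3)=35
OR R7, R4 → R7=(-1)|16=-1
STORE R4, [44] → M[44]=16
ADD R6, R5 → R6=35+38=73
LOAD R6, [44] → R6=M[44]=16
NEG R0 → R0=-(-3)=3
STORE R7, [44] → M[44]=-1
ADD R4, 9 → R4=16+9=25
STORE R5, [4] → M[4]=38
halt.

38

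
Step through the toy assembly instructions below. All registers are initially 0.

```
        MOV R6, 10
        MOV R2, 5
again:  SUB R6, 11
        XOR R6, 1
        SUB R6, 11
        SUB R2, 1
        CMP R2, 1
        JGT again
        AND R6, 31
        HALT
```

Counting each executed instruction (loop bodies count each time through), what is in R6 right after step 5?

R6=10
R2=5
R6=10-11=-1
R6=(-1)^1=-2
R6=(-2)-11=-13
After step 5: R6 = -13.

-13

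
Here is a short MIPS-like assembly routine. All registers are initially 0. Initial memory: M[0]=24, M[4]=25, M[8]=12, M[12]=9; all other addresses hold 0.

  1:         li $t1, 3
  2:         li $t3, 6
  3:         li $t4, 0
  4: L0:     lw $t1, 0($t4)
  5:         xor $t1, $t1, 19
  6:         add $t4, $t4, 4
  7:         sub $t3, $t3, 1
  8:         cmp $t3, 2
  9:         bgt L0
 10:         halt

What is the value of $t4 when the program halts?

16

$t1=3
$t3=6
$t4=0
$t1=M[0]=24
$t1=24^19=11
$t4=0+4=4
$t3=6-1=5
cmp $t3, 2  (cmp 5,2)
bgt L0: taken
$t1=M[4]=25
$t1=25^19=10
$t4=4+4=8
$t3=5-1=4
cmp $t3, 2  (cmp 4,2)
bgt L0: taken
$t1=M[8]=12
$t1=12^19=31
$t4=8+4=12
$t3=4-1=3
cmp $t3, 2  (cmp 3,2)
bgt L0: taken
$t1=M[12]=9
$t1=9^19=26
$t4=12+4=16
$t3=3-1=2
cmp $t3, 2  (cmp 2,2)
bgt L0: not taken
halt.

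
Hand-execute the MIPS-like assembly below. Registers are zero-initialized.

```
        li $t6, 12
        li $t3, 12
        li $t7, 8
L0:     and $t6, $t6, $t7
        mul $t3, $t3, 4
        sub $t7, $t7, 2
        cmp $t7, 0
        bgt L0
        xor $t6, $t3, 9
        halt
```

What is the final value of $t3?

3072

$t6=12
$t3=12
$t7=8
$t6=12&8=8
$t3=12*4=48
$t7=8-2=6
cmp $t7, 0  (cmp 6,0)
bgt L0: taken
$t6=8&6=0
$t3=48*4=192
$t7=6-2=4
cmp $t7, 0  (cmp 4,0)
bgt L0: taken
$t6=0&4=0
$t3=192*4=768
$t7=4-2=2
cmp $t7, 0  (cmp 2,0)
bgt L0: taken
$t6=0&2=0
$t3=768*4=3072
$t7=2-2=0
cmp $t7, 0  (cmp 0,0)
bgt L0: not taken
$t6=3072^9=3081
halt.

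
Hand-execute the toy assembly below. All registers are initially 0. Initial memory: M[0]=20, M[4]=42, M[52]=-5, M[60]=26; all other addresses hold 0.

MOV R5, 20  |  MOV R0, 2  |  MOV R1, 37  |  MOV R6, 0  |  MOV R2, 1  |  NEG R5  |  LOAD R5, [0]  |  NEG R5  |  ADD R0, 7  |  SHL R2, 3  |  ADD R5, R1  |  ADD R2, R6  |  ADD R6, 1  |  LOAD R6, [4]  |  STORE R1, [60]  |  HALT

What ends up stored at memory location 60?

37

R5=20
R0=2
R1=37
R6=0
R2=1
R5=-(20)=-20
R5=M[0]=20
R5=-(20)=-20
R0=2+7=9
R2=1<<3=8
R5=(-20)+37=17
R2=8+0=8
R6=0+1=1
R6=M[4]=42
STORE R1, [60] → M[60]=37
halt.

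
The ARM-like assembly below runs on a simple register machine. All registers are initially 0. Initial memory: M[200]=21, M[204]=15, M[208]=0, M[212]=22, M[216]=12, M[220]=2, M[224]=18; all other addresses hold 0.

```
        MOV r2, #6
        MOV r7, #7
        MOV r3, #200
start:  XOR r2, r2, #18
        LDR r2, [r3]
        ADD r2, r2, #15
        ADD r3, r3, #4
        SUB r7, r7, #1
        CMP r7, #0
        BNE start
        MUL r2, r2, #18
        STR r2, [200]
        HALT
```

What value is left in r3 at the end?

228

r2=6
r7=7
r3=200
r2=6^18=20
r2=M[200]=21
r2=21+15=36
r3=200+4=204
r7=7-1=6
CMP r7, #0  (cmp 6,0)
BNE start: taken
r2=36^18=54
r2=M[204]=15
r2=15+15=30
r3=204+4=208
r7=6-1=5
CMP r7, #0  (cmp 5,0)
BNE start: taken
r2=30^18=12
r2=M[208]=0
r2=0+15=15
r3=208+4=212
r7=5-1=4
CMP r7, #0  (cmp 4,0)
BNE start: taken
r2=15^18=29
r2=M[212]=22
r2=22+15=37
r3=212+4=216
r7=4-1=3
CMP r7, #0  (cmp 3,0)
BNE start: taken
r2=37^18=55
r2=M[216]=12
r2=12+15=27
r3=216+4=220
r7=3-1=2
CMP r7, #0  (cmp 2,0)
BNE start: taken
r2=27^18=9
r2=M[220]=2
r2=2+15=17
r3=220+4=224
r7=2-1=1
CMP r7, #0  (cmp 1,0)
BNE start: taken
r2=17^18=3
r2=M[224]=18
r2=18+15=33
r3=224+4=228
r7=1-1=0
CMP r7, #0  (cmp 0,0)
BNE start: not taken
r2=33*18=594
STR r2, [200] → M[200]=594
halt.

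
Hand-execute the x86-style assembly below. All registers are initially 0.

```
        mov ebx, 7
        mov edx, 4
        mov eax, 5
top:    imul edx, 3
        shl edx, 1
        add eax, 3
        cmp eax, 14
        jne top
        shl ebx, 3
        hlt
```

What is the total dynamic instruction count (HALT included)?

mov ebx, 7 → ebx=7
mov edx, 4 → edx=4
mov eax, 5 → eax=5
imul edx, 3 → edx=4*3=12
shl edx, 1 → edx=12<<1=24
add eax, 3 → eax=5+3=8
cmp eax, 14  (cmp 8,14)
jne top: taken
imul edx, 3 → edx=24*3=72
shl edx, 1 → edx=72<<1=144
add eax, 3 → eax=8+3=11
cmp eax, 14  (cmp 11,14)
jne top: taken
imul edx, 3 → edx=144*3=432
shl edx, 1 → edx=432<<1=864
add eax, 3 → eax=11+3=14
cmp eax, 14  (cmp 14,14)
jne top: not taken
shl ebx, 3 → ebx=7<<3=56
halt.
Total executed instructions: 20.

20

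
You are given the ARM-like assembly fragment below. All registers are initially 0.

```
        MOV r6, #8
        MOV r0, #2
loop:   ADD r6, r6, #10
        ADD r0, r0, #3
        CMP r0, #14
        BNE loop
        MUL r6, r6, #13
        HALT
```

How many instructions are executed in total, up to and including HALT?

20

r6=8
r0=2
r6=8+10=18
r0=2+3=5
CMP r0, #14  (cmp 5,14)
BNE loop: taken
r6=18+10=28
r0=5+3=8
CMP r0, #14  (cmp 8,14)
BNE loop: taken
r6=28+10=38
r0=8+3=11
CMP r0, #14  (cmp 11,14)
BNE loop: taken
r6=38+10=48
r0=11+3=14
CMP r0, #14  (cmp 14,14)
BNE loop: not taken
r6=48*13=624
halt.
Total executed instructions: 20.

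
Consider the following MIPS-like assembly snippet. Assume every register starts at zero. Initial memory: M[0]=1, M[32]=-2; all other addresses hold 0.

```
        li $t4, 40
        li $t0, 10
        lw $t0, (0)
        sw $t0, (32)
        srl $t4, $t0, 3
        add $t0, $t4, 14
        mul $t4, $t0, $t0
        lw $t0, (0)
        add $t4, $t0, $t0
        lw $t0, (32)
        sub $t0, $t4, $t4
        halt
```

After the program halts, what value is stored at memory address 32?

1

$t4=40
$t0=10
$t0=M[0]=1
sw $t0, (32) → M[32]=1
$t4=1>>3=0
$t0=0+14=14
$t4=14*14=196
$t0=M[0]=1
$t4=1+1=2
$t0=M[32]=1
$t0=2-2=0
halt.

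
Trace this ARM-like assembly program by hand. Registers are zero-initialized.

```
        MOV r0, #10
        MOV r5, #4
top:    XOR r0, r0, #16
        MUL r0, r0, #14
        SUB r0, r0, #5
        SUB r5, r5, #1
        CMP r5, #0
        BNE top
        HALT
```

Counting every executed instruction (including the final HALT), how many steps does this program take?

MOV r0, #10 → r0=10
MOV r5, #4 → r5=4
XOR r0, r0, #16 → r0=10^16=26
MUL r0, r0, #14 → r0=26*14=364
SUB r0, r0, #5 → r0=364-5=359
SUB r5, r5, #1 → r5=4-1=3
CMP r5, #0  (cmp 3,0)
BNE top: taken
XOR r0, r0, #16 → r0=359^16=375
MUL r0, r0, #14 → r0=375*14=5250
SUB r0, r0, #5 → r0=5250-5=5245
SUB r5, r5, #1 → r5=3-1=2
CMP r5, #0  (cmp 2,0)
BNE top: taken
XOR r0, r0, #16 → r0=5245^16=5229
MUL r0, r0, #14 → r0=5229*14=73206
SUB r0, r0, #5 → r0=73206-5=73201
SUB r5, r5, #1 → r5=2-1=1
CMP r5, #0  (cmp 1,0)
BNE top: taken
XOR r0, r0, #16 → r0=73201^16=73185
MUL r0, r0, #14 → r0=73185*14=1024590
SUB r0, r0, #5 → r0=1024590-5=1024585
SUB r5, r5, #1 → r5=1-1=0
CMP r5, #0  (cmp 0,0)
BNE top: not taken
halt.
Total executed instructions: 27.

27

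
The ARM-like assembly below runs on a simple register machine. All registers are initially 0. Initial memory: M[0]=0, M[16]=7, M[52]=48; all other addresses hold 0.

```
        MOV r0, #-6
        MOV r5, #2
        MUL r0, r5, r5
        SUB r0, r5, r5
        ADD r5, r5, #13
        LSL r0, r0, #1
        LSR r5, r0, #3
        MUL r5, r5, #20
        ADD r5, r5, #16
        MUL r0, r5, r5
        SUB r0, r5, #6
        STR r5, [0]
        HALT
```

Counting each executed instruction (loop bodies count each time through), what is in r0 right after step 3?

r0=-6
r5=2
r0=2*2=4
After step 3: r0 = 4.

4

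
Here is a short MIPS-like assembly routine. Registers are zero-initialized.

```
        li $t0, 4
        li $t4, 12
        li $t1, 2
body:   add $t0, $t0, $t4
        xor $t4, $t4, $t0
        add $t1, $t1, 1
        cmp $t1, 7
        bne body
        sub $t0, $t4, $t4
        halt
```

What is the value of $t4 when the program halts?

after li $t0, 4: $t0=4
after li $t4, 12: $t4=12
after li $t1, 2: $t1=2
after add $t0, $t0, $t4: $t0=4+12=16
after xor $t4, $t4, $t0: $t4=12^16=28
after add $t1, $t1, 1: $t1=2+1=3
cmp $t1, 7  (cmp 3,7)
bne body: taken
after add $t0, $t0, $t4: $t0=16+28=44
after xor $t4, $t4, $t0: $t4=28^44=48
after add $t1, $t1, 1: $t1=3+1=4
cmp $t1, 7  (cmp 4,7)
bne body: taken
after add $t0, $t0, $t4: $t0=44+48=92
after xor $t4, $t4, $t0: $t4=48^92=108
after add $t1, $t1, 1: $t1=4+1=5
cmp $t1, 7  (cmp 5,7)
bne body: taken
after add $t0, $t0, $t4: $t0=92+108=200
after xor $t4, $t4, $t0: $t4=108^200=164
after add $t1, $t1, 1: $t1=5+1=6
cmp $t1, 7  (cmp 6,7)
bne body: taken
after add $t0, $t0, $t4: $t0=200+164=364
after xor $t4, $t4, $t0: $t4=164^364=456
after add $t1, $t1, 1: $t1=6+1=7
cmp $t1, 7  (cmp 7,7)
bne body: not taken
after sub $t0, $t4, $t4: $t0=456-456=0
halt.

456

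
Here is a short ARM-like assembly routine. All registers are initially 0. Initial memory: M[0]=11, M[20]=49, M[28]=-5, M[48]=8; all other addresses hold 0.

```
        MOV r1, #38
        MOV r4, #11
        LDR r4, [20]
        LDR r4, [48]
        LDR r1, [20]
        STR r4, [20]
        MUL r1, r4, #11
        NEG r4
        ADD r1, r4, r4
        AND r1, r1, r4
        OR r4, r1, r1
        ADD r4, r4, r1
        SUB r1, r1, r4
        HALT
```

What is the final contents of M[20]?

8

after MOV r1, #38: r1=38
after MOV r4, #11: r4=11
after LDR r4, [20]: r4=M[20]=49
after LDR r4, [48]: r4=M[48]=8
after LDR r1, [20]: r1=M[20]=49
STR r4, [20] → M[20]=8
after MUL r1, r4, #11: r1=8*11=88
after NEG r4: r4=-(8)=-8
after ADD r1, r4, r4: r1=(-8)+(-8)=-16
after AND r1, r1, r4: r1=(-16)&(-8)=-16
after OR r4, r1, r1: r4=(-16)|(-16)=-16
after ADD r4, r4, r1: r4=(-16)+(-16)=-32
after SUB r1, r1, r4: r1=(-16)-(-32)=16
halt.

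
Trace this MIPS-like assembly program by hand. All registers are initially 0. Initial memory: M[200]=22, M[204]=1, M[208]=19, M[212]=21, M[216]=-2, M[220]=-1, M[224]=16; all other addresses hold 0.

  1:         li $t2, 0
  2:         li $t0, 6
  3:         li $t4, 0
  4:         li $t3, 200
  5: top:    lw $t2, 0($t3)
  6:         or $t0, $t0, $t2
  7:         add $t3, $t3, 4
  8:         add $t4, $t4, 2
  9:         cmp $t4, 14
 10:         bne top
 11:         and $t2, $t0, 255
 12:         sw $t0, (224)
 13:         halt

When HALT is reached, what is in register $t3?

$t2=0
$t0=6
$t4=0
$t3=200
$t2=M[200]=22
$t0=6|22=22
$t3=200+4=204
$t4=0+2=2
cmp $t4, 14  (cmp 2,14)
bne top: taken
$t2=M[204]=1
$t0=22|1=23
$t3=204+4=208
$t4=2+2=4
cmp $t4, 14  (cmp 4,14)
bne top: taken
$t2=M[208]=19
$t0=23|19=23
$t3=208+4=212
$t4=4+2=6
cmp $t4, 14  (cmp 6,14)
bne top: taken
$t2=M[212]=21
$t0=23|21=23
$t3=212+4=216
$t4=6+2=8
cmp $t4, 14  (cmp 8,14)
bne top: taken
$t2=M[216]=-2
$t0=23|(-2)=-1
$t3=216+4=220
$t4=8+2=10
cmp $t4, 14  (cmp 10,14)
bne top: taken
$t2=M[220]=-1
$t0=(-1)|(-1)=-1
$t3=220+4=224
$t4=10+2=12
cmp $t4, 14  (cmp 12,14)
bne top: taken
$t2=M[224]=16
$t0=(-1)|16=-1
$t3=224+4=228
$t4=12+2=14
cmp $t4, 14  (cmp 14,14)
bne top: not taken
$t2=(-1)&255=255
sw $t0, (224) → M[224]=-1
halt.

228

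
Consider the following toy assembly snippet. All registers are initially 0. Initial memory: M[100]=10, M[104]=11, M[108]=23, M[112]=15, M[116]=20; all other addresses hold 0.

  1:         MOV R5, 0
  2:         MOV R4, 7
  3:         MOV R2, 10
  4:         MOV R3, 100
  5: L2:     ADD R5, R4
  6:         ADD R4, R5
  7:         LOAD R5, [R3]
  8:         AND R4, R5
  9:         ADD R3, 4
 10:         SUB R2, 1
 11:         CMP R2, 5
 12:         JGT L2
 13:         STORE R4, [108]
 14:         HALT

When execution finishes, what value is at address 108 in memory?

after MOV R5, 0: R5=0
after MOV R4, 7: R4=7
after MOV R2, 10: R2=10
after MOV R3, 100: R3=100
after ADD R5, R4: R5=0+7=7
after ADD R4, R5: R4=7+7=14
after LOAD R5, [R3]: R5=M[100]=10
after AND R4, R5: R4=14&10=10
after ADD R3, 4: R3=100+4=104
after SUB R2, 1: R2=10-1=9
CMP R2, 5  (cmp 9,5)
JGT L2: taken
after ADD R5, R4: R5=10+10=20
after ADD R4, R5: R4=10+20=30
after LOAD R5, [R3]: R5=M[104]=11
after AND R4, R5: R4=30&11=10
after ADD R3, 4: R3=104+4=108
after SUB R2, 1: R2=9-1=8
CMP R2, 5  (cmp 8,5)
JGT L2: taken
after ADD R5, R4: R5=11+10=21
after ADD R4, R5: R4=10+21=31
after LOAD R5, [R3]: R5=M[108]=23
after AND R4, R5: R4=31&23=23
after ADD R3, 4: R3=108+4=112
after SUB R2, 1: R2=8-1=7
CMP R2, 5  (cmp 7,5)
JGT L2: taken
after ADD R5, R4: R5=23+23=46
after ADD R4, R5: R4=23+46=69
after LOAD R5, [R3]: R5=M[112]=15
after AND R4, R5: R4=69&15=5
after ADD R3, 4: R3=112+4=116
after SUB R2, 1: R2=7-1=6
CMP R2, 5  (cmp 6,5)
JGT L2: taken
after ADD R5, R4: R5=15+5=20
after ADD R4, R5: R4=5+20=25
after LOAD R5, [R3]: R5=M[116]=20
after AND R4, R5: R4=25&20=16
after ADD R3, 4: R3=116+4=120
after SUB R2, 1: R2=6-1=5
CMP R2, 5  (cmp 5,5)
JGT L2: not taken
STORE R4, [108] → M[108]=16
halt.

16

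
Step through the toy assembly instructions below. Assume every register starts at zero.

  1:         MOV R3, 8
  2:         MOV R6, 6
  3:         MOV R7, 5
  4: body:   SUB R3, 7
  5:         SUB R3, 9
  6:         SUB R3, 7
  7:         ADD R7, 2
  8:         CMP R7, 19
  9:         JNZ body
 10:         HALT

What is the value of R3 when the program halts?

-153

after MOV R3, 8: R3=8
after MOV R6, 6: R6=6
after MOV R7, 5: R7=5
after SUB R3, 7: R3=8-7=1
after SUB R3, 9: R3=1-9=-8
after SUB R3, 7: R3=(-8)-7=-15
after ADD R7, 2: R7=5+2=7
CMP R7, 19  (cmp 7,19)
JNZ body: taken
after SUB R3, 7: R3=(-15)-7=-22
after SUB R3, 9: R3=(-22)-9=-31
after SUB R3, 7: R3=(-31)-7=-38
after ADD R7, 2: R7=7+2=9
CMP R7, 19  (cmp 9,19)
JNZ body: taken
after SUB R3, 7: R3=(-38)-7=-45
after SUB R3, 9: R3=(-45)-9=-54
after SUB R3, 7: R3=(-54)-7=-61
after ADD R7, 2: R7=9+2=11
CMP R7, 19  (cmp 11,19)
JNZ body: taken
after SUB R3, 7: R3=(-61)-7=-68
after SUB R3, 9: R3=(-68)-9=-77
after SUB R3, 7: R3=(-77)-7=-84
after ADD R7, 2: R7=11+2=13
CMP R7, 19  (cmp 13,19)
JNZ body: taken
after SUB R3, 7: R3=(-84)-7=-91
after SUB R3, 9: R3=(-91)-9=-100
after SUB R3, 7: R3=(-100)-7=-107
after ADD R7, 2: R7=13+2=15
CMP R7, 19  (cmp 15,19)
JNZ body: taken
after SUB R3, 7: R3=(-107)-7=-114
after SUB R3, 9: R3=(-114)-9=-123
after SUB R3, 7: R3=(-123)-7=-130
after ADD R7, 2: R7=15+2=17
CMP R7, 19  (cmp 17,19)
JNZ body: taken
after SUB R3, 7: R3=(-130)-7=-137
after SUB R3, 9: R3=(-137)-9=-146
after SUB R3, 7: R3=(-146)-7=-153
after ADD R7, 2: R7=17+2=19
CMP R7, 19  (cmp 19,19)
JNZ body: not taken
halt.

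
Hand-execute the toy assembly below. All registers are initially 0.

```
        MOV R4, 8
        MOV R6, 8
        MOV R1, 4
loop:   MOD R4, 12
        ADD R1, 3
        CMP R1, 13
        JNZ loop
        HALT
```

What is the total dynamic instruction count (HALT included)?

after MOV R4, 8: R4=8
after MOV R6, 8: R6=8
after MOV R1, 4: R1=4
after MOD R4, 12: R4=8%12=8
after ADD R1, 3: R1=4+3=7
CMP R1, 13  (cmp 7,13)
JNZ loop: taken
after MOD R4, 12: R4=8%12=8
after ADD R1, 3: R1=7+3=10
CMP R1, 13  (cmp 10,13)
JNZ loop: taken
after MOD R4, 12: R4=8%12=8
after ADD R1, 3: R1=10+3=13
CMP R1, 13  (cmp 13,13)
JNZ loop: not taken
halt.
Total executed instructions: 16.

16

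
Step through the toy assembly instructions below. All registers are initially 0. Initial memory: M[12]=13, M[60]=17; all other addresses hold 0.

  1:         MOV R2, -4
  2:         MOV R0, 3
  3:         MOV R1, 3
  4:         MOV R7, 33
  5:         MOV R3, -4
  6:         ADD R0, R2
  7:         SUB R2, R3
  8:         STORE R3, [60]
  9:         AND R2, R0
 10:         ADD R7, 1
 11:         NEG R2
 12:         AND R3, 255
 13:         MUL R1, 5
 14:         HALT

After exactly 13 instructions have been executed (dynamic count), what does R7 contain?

34

MOV R2, -4 → R2=-4
MOV R0, 3 → R0=3
MOV R1, 3 → R1=3
MOV R7, 33 → R7=33
MOV R3, -4 → R3=-4
ADD R0, R2 → R0=3+(-4)=-1
SUB R2, R3 → R2=(-4)-(-4)=0
STORE R3, [60] → M[60]=-4
AND R2, R0 → R2=0&(-1)=0
ADD R7, 1 → R7=33+1=34
NEG R2 → R2=-(0)=0
AND R3, 255 → R3=(-4)&255=252
MUL R1, 5 → R1=3*5=15
After step 13: R7 = 34.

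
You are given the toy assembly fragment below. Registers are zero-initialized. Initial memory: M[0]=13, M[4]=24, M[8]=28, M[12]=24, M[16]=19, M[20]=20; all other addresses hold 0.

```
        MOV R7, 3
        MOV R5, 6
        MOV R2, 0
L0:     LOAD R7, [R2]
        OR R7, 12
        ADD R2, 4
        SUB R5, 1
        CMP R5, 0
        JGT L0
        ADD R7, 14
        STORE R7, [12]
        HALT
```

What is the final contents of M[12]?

42

after MOV R7, 3: R7=3
after MOV R5, 6: R5=6
after MOV R2, 0: R2=0
after LOAD R7, [R2]: R7=M[0]=13
after OR R7, 12: R7=13|12=13
after ADD R2, 4: R2=0+4=4
after SUB R5, 1: R5=6-1=5
CMP R5, 0  (cmp 5,0)
JGT L0: taken
after LOAD R7, [R2]: R7=M[4]=24
after OR R7, 12: R7=24|12=28
after ADD R2, 4: R2=4+4=8
after SUB R5, 1: R5=5-1=4
CMP R5, 0  (cmp 4,0)
JGT L0: taken
after LOAD R7, [R2]: R7=M[8]=28
after OR R7, 12: R7=28|12=28
after ADD R2, 4: R2=8+4=12
after SUB R5, 1: R5=4-1=3
CMP R5, 0  (cmp 3,0)
JGT L0: taken
after LOAD R7, [R2]: R7=M[12]=24
after OR R7, 12: R7=24|12=28
after ADD R2, 4: R2=12+4=16
after SUB R5, 1: R5=3-1=2
CMP R5, 0  (cmp 2,0)
JGT L0: taken
after LOAD R7, [R2]: R7=M[16]=19
after OR R7, 12: R7=19|12=31
after ADD R2, 4: R2=16+4=20
after SUB R5, 1: R5=2-1=1
CMP R5, 0  (cmp 1,0)
JGT L0: taken
after LOAD R7, [R2]: R7=M[20]=20
after OR R7, 12: R7=20|12=28
after ADD R2, 4: R2=20+4=24
after SUB R5, 1: R5=1-1=0
CMP R5, 0  (cmp 0,0)
JGT L0: not taken
after ADD R7, 14: R7=28+14=42
STORE R7, [12] → M[12]=42
halt.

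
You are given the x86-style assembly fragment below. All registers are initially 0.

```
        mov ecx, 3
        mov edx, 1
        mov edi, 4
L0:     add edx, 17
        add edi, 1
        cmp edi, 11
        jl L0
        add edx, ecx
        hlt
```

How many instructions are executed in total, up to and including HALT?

after mov ecx, 3: ecx=3
after mov edx, 1: edx=1
after mov edi, 4: edi=4
after add edx, 17: edx=1+17=18
after add edi, 1: edi=4+1=5
cmp edi, 11  (cmp 5,11)
jl L0: taken
after add edx, 17: edx=18+17=35
after add edi, 1: edi=5+1=6
cmp edi, 11  (cmp 6,11)
jl L0: taken
after add edx, 17: edx=35+17=52
after add edi, 1: edi=6+1=7
cmp edi, 11  (cmp 7,11)
jl L0: taken
after add edx, 17: edx=52+17=69
after add edi, 1: edi=7+1=8
cmp edi, 11  (cmp 8,11)
jl L0: taken
after add edx, 17: edx=69+17=86
after add edi, 1: edi=8+1=9
cmp edi, 11  (cmp 9,11)
jl L0: taken
after add edx, 17: edx=86+17=103
after add edi, 1: edi=9+1=10
cmp edi, 11  (cmp 10,11)
jl L0: taken
after add edx, 17: edx=103+17=120
after add edi, 1: edi=10+1=11
cmp edi, 11  (cmp 11,11)
jl L0: not taken
after add edx, ecx: edx=120+3=123
halt.
Total executed instructions: 33.

33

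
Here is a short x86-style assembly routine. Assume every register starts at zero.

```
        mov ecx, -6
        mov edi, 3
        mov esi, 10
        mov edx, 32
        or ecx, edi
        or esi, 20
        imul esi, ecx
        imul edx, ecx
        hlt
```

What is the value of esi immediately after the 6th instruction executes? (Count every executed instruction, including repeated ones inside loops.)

ecx=-6
edi=3
esi=10
edx=32
ecx=(-6)|3=-5
esi=10|20=30
After step 6: esi = 30.

30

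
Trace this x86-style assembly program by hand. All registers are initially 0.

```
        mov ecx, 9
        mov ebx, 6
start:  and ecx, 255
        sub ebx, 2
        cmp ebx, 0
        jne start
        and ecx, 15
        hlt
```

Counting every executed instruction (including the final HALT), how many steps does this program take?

16

mov ecx, 9 → ecx=9
mov ebx, 6 → ebx=6
and ecx, 255 → ecx=9&255=9
sub ebx, 2 → ebx=6-2=4
cmp ebx, 0  (cmp 4,0)
jne start: taken
and ecx, 255 → ecx=9&255=9
sub ebx, 2 → ebx=4-2=2
cmp ebx, 0  (cmp 2,0)
jne start: taken
and ecx, 255 → ecx=9&255=9
sub ebx, 2 → ebx=2-2=0
cmp ebx, 0  (cmp 0,0)
jne start: not taken
and ecx, 15 → ecx=9&15=9
halt.
Total executed instructions: 16.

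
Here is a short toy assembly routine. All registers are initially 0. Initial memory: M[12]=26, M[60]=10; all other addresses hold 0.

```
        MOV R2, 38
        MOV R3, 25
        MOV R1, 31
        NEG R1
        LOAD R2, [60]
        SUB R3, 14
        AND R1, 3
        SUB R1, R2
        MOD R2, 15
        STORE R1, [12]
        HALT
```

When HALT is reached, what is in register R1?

R2=38
R3=25
R1=31
R1=-(31)=-31
R2=M[60]=10
R3=25-14=11
R1=(-31)&3=1
R1=1-10=-9
R2=10%15=10
STORE R1, [12] → M[12]=-9
halt.

-9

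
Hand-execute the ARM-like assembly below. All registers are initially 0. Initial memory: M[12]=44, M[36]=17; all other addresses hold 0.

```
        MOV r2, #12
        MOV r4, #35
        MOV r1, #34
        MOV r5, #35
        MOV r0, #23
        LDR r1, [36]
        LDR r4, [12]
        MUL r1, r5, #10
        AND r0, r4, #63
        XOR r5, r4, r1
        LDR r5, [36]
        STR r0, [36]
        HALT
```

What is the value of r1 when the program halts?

350

MOV r2, #12 → r2=12
MOV r4, #35 → r4=35
MOV r1, #34 → r1=34
MOV r5, #35 → r5=35
MOV r0, #23 → r0=23
LDR r1, [36] → r1=M[36]=17
LDR r4, [12] → r4=M[12]=44
MUL r1, r5, #10 → r1=35*10=350
AND r0, r4, #63 → r0=44&63=44
XOR r5, r4, r1 → r5=44^350=370
LDR r5, [36] → r5=M[36]=17
STR r0, [36] → M[36]=44
halt.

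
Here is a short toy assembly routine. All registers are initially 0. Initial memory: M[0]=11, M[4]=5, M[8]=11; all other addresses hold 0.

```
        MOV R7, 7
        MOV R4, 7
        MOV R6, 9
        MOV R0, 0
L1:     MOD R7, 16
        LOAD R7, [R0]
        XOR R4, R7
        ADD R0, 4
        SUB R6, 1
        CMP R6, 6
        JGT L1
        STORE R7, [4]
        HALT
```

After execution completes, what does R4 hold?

2

R7=7
R4=7
R6=9
R0=0
R7=7%16=7
R7=M[0]=11
R4=7^11=12
R0=0+4=4
R6=9-1=8
CMP R6, 6  (cmp 8,6)
JGT L1: taken
R7=11%16=11
R7=M[4]=5
R4=12^5=9
R0=4+4=8
R6=8-1=7
CMP R6, 6  (cmp 7,6)
JGT L1: taken
R7=5%16=5
R7=M[8]=11
R4=9^11=2
R0=8+4=12
R6=7-1=6
CMP R6, 6  (cmp 6,6)
JGT L1: not taken
STORE R7, [4] → M[4]=11
halt.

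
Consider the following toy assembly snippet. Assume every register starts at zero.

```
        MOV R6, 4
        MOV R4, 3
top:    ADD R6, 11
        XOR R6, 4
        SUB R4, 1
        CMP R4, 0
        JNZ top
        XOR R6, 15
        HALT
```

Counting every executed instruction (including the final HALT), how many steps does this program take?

after MOV R6, 4: R6=4
after MOV R4, 3: R4=3
after ADD R6, 11: R6=4+11=15
after XOR R6, 4: R6=15^4=11
after SUB R4, 1: R4=3-1=2
CMP R4, 0  (cmp 2,0)
JNZ top: taken
after ADD R6, 11: R6=11+11=22
after XOR R6, 4: R6=22^4=18
after SUB R4, 1: R4=2-1=1
CMP R4, 0  (cmp 1,0)
JNZ top: taken
after ADD R6, 11: R6=18+11=29
after XOR R6, 4: R6=29^4=25
after SUB R4, 1: R4=1-1=0
CMP R4, 0  (cmp 0,0)
JNZ top: not taken
after XOR R6, 15: R6=25^15=22
halt.
Total executed instructions: 19.

19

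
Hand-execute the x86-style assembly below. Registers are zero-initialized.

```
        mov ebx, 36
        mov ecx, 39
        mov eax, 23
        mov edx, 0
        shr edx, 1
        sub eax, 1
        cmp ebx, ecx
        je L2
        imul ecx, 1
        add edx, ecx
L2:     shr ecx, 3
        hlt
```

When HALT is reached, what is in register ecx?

mov ebx, 36 → ebx=36
mov ecx, 39 → ecx=39
mov eax, 23 → eax=23
mov edx, 0 → edx=0
shr edx, 1 → edx=0>>1=0
sub eax, 1 → eax=23-1=22
cmp ebx, ecx  (cmp 36,39)
je L2: not taken
imul ecx, 1 → ecx=39*1=39
add edx, ecx → edx=0+39=39
shr ecx, 3 → ecx=39>>3=4
halt.

4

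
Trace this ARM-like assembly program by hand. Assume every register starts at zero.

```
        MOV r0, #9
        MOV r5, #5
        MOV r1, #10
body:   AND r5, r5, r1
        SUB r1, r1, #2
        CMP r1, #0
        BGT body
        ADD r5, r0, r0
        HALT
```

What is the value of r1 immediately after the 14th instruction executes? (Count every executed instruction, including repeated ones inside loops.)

after MOV r0, #9: r0=9
after MOV r5, #5: r5=5
after MOV r1, #10: r1=10
after AND r5, r5, r1: r5=5&10=0
after SUB r1, r1, #2: r1=10-2=8
CMP r1, #0  (cmp 8,0)
BGT body: taken
after AND r5, r5, r1: r5=0&8=0
after SUB r1, r1, #2: r1=8-2=6
CMP r1, #0  (cmp 6,0)
BGT body: taken
after AND r5, r5, r1: r5=0&6=0
after SUB r1, r1, #2: r1=6-2=4
CMP r1, #0  (cmp 4,0)
After step 14: r1 = 4.

4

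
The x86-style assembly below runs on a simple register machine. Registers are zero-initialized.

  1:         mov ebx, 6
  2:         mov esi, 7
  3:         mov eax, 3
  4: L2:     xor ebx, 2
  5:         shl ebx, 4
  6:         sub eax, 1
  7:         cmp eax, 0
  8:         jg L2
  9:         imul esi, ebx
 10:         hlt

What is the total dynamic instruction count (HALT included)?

20

after mov ebx, 6: ebx=6
after mov esi, 7: esi=7
after mov eax, 3: eax=3
after xor ebx, 2: ebx=6^2=4
after shl ebx, 4: ebx=4<<4=64
after sub eax, 1: eax=3-1=2
cmp eax, 0  (cmp 2,0)
jg L2: taken
after xor ebx, 2: ebx=64^2=66
after shl ebx, 4: ebx=66<<4=1056
after sub eax, 1: eax=2-1=1
cmp eax, 0  (cmp 1,0)
jg L2: taken
after xor ebx, 2: ebx=1056^2=1058
after shl ebx, 4: ebx=1058<<4=16928
after sub eax, 1: eax=1-1=0
cmp eax, 0  (cmp 0,0)
jg L2: not taken
after imul esi, ebx: esi=7*16928=118496
halt.
Total executed instructions: 20.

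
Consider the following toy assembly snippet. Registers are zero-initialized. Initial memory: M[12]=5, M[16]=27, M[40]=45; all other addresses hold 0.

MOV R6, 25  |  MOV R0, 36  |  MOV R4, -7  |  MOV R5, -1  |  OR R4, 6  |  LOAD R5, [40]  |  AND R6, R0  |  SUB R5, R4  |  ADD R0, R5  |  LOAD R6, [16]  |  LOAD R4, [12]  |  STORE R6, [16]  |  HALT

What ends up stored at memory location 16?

after MOV R6, 25: R6=25
after MOV R0, 36: R0=36
after MOV R4, -7: R4=-7
after MOV R5, -1: R5=-1
after OR R4, 6: R4=(-7)|6=-1
after LOAD R5, [40]: R5=M[40]=45
after AND R6, R0: R6=25&36=0
after SUB R5, R4: R5=45-(-1)=46
after ADD R0, R5: R0=36+46=82
after LOAD R6, [16]: R6=M[16]=27
after LOAD R4, [12]: R4=M[12]=5
STORE R6, [16] → M[16]=27
halt.

27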